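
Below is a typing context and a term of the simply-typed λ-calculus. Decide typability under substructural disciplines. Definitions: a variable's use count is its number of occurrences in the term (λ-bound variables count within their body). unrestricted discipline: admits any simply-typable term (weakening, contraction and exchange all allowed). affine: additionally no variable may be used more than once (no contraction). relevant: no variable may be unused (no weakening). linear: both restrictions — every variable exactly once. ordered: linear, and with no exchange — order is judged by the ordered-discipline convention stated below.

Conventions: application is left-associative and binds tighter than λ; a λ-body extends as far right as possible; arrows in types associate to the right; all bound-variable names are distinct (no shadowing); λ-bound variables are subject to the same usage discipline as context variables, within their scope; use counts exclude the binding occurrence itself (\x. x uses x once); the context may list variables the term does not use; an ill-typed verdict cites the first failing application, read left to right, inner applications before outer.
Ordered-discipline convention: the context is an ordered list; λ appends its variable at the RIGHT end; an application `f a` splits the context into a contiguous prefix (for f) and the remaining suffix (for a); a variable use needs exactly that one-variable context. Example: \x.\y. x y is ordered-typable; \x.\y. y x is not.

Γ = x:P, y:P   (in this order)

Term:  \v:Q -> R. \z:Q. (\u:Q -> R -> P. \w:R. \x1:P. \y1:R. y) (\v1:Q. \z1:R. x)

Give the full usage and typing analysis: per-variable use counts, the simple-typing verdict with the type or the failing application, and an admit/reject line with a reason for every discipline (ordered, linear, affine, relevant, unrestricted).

usage: x: 1; y: 1; v (bound): 0; z (bound): 0; u (bound): 0; w (bound): 0; x1 (bound): 0; y1 (bound): 0; v1 (bound): 0; z1 (bound): 0
uses in reading order: y, x
typing: well-typed — term : (Q -> R) -> Q -> R -> P -> R -> P
ordered ✗ (v, z, u, w, x1, y1, v1, z1 left unused)
linear ✗ (v, z, u, w, x1, y1, v1, z1 left unused)
affine ✓ (none of x, y, v, z, u, w, x1, y1, v1, z1 used more than once)
relevant ✗ (v, z, u, w, x1, y1, v1, z1 left unused)
unrestricted ✓ (typability at (Q -> R) -> Q -> R -> P -> R -> P is all that's needed)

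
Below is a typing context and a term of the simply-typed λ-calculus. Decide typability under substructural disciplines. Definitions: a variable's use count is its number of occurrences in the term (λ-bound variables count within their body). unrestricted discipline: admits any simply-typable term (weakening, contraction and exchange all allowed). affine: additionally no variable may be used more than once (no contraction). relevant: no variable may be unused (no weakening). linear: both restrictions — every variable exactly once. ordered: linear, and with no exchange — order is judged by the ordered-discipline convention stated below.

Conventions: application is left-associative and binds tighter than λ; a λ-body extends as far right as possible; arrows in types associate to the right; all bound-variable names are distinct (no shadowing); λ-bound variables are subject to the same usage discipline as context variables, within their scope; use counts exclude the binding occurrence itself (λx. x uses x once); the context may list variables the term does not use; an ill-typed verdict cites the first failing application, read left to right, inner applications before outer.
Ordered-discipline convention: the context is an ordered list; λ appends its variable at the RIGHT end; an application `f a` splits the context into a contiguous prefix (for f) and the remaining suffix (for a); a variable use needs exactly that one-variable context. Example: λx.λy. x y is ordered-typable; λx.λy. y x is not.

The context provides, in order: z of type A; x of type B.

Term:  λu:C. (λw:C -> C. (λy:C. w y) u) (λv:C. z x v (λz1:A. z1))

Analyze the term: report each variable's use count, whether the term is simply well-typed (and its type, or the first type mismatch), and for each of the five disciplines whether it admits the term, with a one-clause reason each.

use counts: z=1, x=1, u (λ-bound)=1, w (λ-bound)=1, y (λ-bound)=1, v (λ-bound)=1, z1 (λ-bound)=1
order of uses: w, y, u, z, x, v, z1
typing: ill-typed: non-function type A applied to an argument
ordered ✗ (a type mismatch blocks all five)
linear ✗ (the type mismatch rejects it)
affine ✗ (not simply typable)
relevant ✗ (fails simple typing)
unrestricted ✗ (a type mismatch blocks all five)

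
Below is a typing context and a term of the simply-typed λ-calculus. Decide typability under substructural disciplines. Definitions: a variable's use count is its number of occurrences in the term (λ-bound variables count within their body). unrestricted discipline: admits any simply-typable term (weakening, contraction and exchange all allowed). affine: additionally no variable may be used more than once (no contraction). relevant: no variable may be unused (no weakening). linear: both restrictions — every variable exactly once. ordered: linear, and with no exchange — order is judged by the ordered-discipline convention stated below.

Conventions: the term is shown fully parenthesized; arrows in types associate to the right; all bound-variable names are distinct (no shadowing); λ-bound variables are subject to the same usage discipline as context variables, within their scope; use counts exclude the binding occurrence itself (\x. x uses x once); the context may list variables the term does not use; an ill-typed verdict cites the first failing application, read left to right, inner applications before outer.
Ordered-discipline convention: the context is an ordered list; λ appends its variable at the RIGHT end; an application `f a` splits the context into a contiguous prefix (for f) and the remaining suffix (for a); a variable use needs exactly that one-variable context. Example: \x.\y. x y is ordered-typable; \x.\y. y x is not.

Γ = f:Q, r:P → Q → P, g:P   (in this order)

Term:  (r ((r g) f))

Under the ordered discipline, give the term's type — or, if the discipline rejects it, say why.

not well-typed under ordered — uses contraction: r ×2
use counts: f=1, r=2, g=1
left-to-right use order: r, r, g, f
typing: the term checks, with type Q → P
per-discipline verdicts: ordered ✗; linear ✗; affine ✗; relevant ✓; unrestricted ✓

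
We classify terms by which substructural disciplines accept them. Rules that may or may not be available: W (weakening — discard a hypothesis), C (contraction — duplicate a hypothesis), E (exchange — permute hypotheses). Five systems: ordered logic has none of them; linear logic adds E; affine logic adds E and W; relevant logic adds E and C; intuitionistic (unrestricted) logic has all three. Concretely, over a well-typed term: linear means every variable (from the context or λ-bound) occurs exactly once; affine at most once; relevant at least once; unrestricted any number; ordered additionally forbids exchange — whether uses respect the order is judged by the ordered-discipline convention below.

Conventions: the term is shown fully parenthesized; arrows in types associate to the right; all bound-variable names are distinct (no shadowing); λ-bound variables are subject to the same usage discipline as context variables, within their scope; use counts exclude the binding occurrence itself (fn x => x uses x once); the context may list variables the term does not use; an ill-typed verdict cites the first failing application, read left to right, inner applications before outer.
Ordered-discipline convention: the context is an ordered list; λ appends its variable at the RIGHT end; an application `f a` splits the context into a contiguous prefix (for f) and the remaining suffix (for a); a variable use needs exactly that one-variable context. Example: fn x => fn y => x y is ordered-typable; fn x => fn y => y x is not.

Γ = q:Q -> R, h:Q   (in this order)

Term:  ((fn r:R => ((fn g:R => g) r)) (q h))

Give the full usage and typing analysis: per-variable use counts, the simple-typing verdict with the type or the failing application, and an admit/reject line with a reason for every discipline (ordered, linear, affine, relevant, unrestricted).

counts: q: 1; h: 1; r [bound]: 1; g [bound]: 1
order of uses: g, r, q, h
typing: well-typed — term : R
ordered: ✓ — q, h, r, g once each; derivable with no W/C/E
linear: ✓ — each of q, h, r, g used exactly once
affine: ✓ — at most one use each (q, h, r, g)
relevant: ✓ — every one of q, h, r, g appears
unrestricted: ✓ — simply typable at R; W, C, E all held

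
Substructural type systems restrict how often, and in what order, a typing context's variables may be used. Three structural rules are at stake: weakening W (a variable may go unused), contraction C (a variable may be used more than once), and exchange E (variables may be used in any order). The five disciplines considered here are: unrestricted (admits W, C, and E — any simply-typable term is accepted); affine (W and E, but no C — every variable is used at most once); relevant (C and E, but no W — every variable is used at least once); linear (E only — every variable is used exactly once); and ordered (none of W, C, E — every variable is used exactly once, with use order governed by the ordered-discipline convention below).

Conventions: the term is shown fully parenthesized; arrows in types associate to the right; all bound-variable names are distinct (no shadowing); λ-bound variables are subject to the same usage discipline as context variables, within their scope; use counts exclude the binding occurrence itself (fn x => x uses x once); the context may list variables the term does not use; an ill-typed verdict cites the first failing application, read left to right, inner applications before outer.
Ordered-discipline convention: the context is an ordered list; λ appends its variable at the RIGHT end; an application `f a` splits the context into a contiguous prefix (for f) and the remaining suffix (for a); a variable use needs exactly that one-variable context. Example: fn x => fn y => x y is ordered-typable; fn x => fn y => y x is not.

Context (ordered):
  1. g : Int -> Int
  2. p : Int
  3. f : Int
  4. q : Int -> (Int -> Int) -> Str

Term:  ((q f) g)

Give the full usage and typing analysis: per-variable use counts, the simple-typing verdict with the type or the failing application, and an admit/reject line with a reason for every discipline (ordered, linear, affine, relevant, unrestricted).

counts: g ×1, p ×0, f ×1, q ×1
uses in reading order: q, f, g
typing: well-typed at Str
ordered: ✗ — p never used (weakening)
linear: ✗ — p never used (weakening)
affine: ✓ — at most one use each (g, p, f, q)
relevant: ✗ — p never used (weakening)
unrestricted: ✓ — well-typed at Str; no restrictions here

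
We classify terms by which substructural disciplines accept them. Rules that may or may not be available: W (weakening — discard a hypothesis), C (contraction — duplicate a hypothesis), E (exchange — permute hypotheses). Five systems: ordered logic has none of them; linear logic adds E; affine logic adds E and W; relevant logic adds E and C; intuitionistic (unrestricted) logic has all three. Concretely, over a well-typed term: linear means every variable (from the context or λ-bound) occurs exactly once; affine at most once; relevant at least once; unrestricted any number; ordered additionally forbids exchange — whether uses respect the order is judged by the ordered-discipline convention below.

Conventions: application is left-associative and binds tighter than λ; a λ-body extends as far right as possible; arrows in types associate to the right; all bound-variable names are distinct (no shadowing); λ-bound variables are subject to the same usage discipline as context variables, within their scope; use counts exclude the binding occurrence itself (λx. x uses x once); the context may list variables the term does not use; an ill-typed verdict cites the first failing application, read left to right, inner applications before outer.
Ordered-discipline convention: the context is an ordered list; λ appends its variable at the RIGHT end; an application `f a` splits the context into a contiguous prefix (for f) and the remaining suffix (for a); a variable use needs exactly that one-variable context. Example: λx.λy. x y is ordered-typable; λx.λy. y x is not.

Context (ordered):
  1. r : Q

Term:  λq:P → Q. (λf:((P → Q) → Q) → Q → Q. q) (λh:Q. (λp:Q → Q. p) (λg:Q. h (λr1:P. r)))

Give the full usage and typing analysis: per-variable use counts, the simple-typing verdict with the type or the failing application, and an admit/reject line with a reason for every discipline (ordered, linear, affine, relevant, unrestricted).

use counts: r=1; q (λ-bound)=1; f (λ-bound)=0; h (λ-bound)=1; p (λ-bound)=1; g (λ-bound)=0; r1 (λ-bound)=0
order of uses: q, p, h, r
typing: ill-typed: non-arrow in function slot: Q
ordered: ✗ — fails simple typing
linear: ✗ — a type mismatch blocks all five
affine: ✗ — the type mismatch rejects it
relevant: ✗ — not simply typable
unrestricted: ✗ — fails simple typing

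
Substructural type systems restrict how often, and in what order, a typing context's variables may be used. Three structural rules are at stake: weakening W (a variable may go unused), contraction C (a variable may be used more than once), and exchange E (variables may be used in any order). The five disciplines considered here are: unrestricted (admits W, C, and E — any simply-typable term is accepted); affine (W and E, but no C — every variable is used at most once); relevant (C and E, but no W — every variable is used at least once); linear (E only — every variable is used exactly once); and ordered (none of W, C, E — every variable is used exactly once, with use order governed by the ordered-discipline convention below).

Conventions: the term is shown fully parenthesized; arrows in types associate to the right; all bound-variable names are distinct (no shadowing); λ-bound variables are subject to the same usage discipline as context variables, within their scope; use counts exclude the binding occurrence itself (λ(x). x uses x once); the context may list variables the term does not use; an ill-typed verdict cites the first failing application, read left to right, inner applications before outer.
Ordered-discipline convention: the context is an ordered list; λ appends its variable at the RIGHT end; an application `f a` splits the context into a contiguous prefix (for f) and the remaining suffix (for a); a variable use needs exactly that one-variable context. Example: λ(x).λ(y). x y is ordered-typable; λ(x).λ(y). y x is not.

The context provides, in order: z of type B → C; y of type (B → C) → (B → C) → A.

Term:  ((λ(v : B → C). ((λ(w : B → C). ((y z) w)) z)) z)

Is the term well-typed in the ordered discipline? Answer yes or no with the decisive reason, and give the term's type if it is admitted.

no — z ×3 used more than once (contraction); needs weakening: v unused
variable uses: z ×3, y ×1, v (bound) ×0, w (bound) ×1
use order (left to right): y, z, w, z, z
typing: the term checks, with type A
all disciplines: ordered ✗, linear ✗, affine ✗, relevant ✗, unrestricted ✓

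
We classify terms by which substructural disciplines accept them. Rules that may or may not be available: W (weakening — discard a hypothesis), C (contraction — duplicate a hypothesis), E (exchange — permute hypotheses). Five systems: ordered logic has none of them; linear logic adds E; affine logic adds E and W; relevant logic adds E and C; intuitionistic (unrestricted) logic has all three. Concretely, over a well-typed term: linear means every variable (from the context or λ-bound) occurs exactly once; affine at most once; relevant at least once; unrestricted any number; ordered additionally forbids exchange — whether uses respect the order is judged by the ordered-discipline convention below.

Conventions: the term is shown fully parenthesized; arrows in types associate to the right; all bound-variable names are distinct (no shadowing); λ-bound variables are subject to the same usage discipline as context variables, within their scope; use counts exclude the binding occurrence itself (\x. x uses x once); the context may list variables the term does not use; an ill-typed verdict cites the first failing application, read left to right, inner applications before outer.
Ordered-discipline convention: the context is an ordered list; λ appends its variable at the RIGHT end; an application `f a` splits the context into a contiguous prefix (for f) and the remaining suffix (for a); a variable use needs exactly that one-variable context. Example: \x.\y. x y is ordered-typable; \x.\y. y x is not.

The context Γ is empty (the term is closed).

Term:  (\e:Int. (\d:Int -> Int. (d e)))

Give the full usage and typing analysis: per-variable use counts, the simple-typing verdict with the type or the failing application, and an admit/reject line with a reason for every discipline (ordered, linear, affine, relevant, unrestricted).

counts: e [bound]: 1, d [bound]: 1
use order (left to right): d, e
typing: well-typed at Int -> (Int -> Int) -> Int
ordered: ✗, use order d, e needs exchange
linear: ✓, exactly-once usage across e, d
affine: ✓, no duplicate uses among e, d
relevant: ✓, none of e, d goes unused
unrestricted: ✓, typability at Int -> (Int -> Int) -> Int is all that's needed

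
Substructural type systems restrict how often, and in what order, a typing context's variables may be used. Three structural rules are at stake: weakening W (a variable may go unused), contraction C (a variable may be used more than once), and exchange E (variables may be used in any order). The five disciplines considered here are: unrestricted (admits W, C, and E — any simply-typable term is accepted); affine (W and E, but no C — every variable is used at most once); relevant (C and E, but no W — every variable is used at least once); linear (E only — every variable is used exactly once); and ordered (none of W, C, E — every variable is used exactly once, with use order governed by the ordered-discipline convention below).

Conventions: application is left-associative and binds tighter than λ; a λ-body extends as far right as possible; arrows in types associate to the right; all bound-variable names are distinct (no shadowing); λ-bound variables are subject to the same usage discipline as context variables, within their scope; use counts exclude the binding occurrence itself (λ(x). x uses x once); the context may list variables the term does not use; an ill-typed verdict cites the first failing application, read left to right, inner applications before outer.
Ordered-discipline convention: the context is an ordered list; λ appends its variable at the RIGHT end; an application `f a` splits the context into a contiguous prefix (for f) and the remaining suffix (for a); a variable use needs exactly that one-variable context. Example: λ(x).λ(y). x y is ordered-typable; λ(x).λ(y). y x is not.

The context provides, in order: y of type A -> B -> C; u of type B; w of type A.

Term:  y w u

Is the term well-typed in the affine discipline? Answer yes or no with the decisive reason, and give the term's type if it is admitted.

yes — y, u, w: no repeats, contraction unneeded; term : C
variable uses: y: 1; u: 1; w: 1
order of uses: y, w, u
typing: well-typed at C
summary: ordered ✗ · linear ✓ · affine ✓ · relevant ✓ · unrestricted ✓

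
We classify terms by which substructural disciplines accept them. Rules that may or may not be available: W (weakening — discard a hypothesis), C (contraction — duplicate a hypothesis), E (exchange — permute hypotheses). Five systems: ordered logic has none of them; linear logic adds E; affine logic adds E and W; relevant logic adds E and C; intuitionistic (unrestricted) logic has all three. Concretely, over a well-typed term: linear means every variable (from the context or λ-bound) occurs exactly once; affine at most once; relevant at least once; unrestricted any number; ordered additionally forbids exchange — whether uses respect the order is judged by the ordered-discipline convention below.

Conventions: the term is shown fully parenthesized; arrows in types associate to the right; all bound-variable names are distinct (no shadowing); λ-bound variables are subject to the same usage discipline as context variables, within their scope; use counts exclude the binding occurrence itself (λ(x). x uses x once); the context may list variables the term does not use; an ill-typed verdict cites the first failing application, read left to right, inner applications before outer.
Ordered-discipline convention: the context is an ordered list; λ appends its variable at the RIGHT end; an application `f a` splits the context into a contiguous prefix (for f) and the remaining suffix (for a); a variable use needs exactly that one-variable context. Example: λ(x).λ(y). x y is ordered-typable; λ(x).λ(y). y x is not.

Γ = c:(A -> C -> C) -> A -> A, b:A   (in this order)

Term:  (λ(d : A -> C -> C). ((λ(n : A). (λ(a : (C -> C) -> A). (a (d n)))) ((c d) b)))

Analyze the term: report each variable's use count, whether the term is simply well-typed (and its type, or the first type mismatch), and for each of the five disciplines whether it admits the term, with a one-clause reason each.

use counts: c: 1; b: 1; d [bound]: 2; n [bound]: 1; a [bound]: 1
use order (left to right): a, d, n, c, d, b
typing: ✓ — (A -> C -> C) -> ((C -> C) -> A) -> A
ordered: ✗, d ×2 used more than once (contraction)
linear: ✗, d ×2 used more than once (contraction)
affine: ✗, d ×2 used more than once (contraction)
relevant: ✓, at least one use each (c, b, d, n, a)
unrestricted: ✓, type-checks ((A -> C -> C) -> ((C -> C) -> A) -> A) and nothing is barred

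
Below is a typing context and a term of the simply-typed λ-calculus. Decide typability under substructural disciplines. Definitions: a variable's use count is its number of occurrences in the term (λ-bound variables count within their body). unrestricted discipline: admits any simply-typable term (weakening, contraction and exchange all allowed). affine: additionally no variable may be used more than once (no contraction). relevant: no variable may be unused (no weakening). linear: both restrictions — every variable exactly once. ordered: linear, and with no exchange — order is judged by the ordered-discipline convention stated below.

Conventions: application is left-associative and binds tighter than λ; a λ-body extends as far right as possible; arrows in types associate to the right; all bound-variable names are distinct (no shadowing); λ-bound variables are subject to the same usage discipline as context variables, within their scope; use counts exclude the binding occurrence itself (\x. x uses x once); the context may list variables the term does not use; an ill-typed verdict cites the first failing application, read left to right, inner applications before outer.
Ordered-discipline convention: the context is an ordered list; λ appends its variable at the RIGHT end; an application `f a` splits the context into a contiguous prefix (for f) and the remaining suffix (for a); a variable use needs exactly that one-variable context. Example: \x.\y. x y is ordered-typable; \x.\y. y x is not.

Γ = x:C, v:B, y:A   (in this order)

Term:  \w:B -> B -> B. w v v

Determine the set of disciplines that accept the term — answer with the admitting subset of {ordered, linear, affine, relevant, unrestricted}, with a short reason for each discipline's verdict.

accepted by: unrestricted
use counts: x: 0, v: 2, y: 0, w (λ-bound): 1
order of uses: w, v, v
typing: ✓ — (B -> B -> B) -> B
ordered: ✗, needs contraction — v ×2; unused: x, y — weakening required
linear: ✗, needs contraction — v ×2; unused: x, y — weakening required
affine: ✗, needs contraction — v ×2
relevant: ✗, unused: x, y — weakening required
unrestricted: ✓, simply typable at (B -> B -> B) -> B; W, C, E all held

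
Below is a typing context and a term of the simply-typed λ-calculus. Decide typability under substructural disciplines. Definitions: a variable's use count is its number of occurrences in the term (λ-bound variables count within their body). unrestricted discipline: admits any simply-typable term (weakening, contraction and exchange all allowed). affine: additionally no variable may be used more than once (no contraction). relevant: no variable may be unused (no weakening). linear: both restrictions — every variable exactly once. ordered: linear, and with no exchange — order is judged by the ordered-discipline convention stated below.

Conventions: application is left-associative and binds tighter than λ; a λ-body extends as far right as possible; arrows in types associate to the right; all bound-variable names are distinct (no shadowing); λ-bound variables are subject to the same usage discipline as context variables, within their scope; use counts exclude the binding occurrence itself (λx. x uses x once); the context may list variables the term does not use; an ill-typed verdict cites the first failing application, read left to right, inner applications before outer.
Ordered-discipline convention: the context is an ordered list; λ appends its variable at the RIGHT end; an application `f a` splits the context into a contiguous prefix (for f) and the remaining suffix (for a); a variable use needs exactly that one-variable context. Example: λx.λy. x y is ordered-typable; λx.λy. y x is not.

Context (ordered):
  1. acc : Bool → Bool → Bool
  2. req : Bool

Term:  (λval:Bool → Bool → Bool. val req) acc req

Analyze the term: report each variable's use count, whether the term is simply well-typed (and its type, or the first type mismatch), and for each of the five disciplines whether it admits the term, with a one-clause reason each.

variable uses: acc ×1; req ×2; val (λ-bound) ×1
order of uses: val, req, acc, req
typing: ✓ — Bool
ordered: ✗, req ×2 used more than once (contraction)
linear: ✗, req ×2 used more than once (contraction)
affine: ✗, req ×2 used more than once (contraction)
relevant: ✓, acc, req, val: all used, weakening unneeded
unrestricted: ✓, simply typable at Bool; W, C, E all held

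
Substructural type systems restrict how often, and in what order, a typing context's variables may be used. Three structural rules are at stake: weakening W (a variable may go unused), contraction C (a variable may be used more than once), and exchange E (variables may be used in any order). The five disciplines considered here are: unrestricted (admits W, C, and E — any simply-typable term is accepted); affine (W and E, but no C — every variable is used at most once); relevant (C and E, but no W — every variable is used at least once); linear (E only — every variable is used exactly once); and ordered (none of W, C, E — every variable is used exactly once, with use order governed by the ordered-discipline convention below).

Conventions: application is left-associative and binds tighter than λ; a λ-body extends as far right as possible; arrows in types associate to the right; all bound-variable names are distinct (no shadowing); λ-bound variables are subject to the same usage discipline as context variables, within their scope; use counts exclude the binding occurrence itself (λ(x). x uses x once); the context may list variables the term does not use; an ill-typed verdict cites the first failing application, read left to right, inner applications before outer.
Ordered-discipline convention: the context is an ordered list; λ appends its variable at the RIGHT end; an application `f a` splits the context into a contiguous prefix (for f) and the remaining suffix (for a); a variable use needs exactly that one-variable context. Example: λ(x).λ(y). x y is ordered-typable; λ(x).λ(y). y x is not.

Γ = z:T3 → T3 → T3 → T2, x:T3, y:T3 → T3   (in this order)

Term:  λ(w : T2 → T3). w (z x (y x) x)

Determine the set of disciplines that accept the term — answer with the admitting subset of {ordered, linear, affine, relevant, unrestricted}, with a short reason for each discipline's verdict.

admitted by: relevant, unrestricted
usage: z: 1, x: 3, y: 1, w (λ-bound): 1
order of uses: w, z, x, y, x, x
typing: well-typed at (T2 → T3) → T3
ordered: ✗ — needs contraction — x ×3
linear: ✗ — needs contraction — x ×3
affine: ✗ — needs contraction — x ×3
relevant: ✓ — none of z, x, y, w goes unused
unrestricted: ✓ — type-checks ((T2 → T3) → T3) and nothing is barred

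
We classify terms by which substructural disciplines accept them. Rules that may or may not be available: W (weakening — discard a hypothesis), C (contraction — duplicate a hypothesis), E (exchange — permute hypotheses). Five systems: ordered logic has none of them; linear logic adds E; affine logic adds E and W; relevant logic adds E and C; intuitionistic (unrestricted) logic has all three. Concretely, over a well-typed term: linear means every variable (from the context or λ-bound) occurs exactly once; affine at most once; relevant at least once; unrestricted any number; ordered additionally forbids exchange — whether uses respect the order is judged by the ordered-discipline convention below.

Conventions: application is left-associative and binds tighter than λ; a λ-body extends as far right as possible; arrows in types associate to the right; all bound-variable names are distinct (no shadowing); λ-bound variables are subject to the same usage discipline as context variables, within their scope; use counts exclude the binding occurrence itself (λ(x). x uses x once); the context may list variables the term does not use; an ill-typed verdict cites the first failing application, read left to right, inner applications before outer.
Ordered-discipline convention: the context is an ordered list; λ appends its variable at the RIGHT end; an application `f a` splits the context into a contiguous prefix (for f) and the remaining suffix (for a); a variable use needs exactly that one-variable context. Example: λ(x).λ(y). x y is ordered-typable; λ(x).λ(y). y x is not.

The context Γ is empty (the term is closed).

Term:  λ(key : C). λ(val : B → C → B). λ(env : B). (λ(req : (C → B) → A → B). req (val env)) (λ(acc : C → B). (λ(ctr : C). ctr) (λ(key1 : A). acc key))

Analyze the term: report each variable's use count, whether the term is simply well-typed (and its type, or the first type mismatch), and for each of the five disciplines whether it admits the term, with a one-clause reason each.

variable uses: key (bound): 1×; val (bound): 1×; env (bound): 1×; req (bound): 1×; acc (bound): 1×; ctr (bound): 1×; key1 (bound): 0×
left-to-right use order: req, val, env, ctr, acc, key
typing: ill-typed: an application expects C but receives A → B
ordered ✗ (the type mismatch rejects it)
linear ✗ (not simply typable)
affine ✗ (fails simple typing)
relevant ✗ (a type mismatch blocks all five)
unrestricted ✗ (the type mismatch rejects it)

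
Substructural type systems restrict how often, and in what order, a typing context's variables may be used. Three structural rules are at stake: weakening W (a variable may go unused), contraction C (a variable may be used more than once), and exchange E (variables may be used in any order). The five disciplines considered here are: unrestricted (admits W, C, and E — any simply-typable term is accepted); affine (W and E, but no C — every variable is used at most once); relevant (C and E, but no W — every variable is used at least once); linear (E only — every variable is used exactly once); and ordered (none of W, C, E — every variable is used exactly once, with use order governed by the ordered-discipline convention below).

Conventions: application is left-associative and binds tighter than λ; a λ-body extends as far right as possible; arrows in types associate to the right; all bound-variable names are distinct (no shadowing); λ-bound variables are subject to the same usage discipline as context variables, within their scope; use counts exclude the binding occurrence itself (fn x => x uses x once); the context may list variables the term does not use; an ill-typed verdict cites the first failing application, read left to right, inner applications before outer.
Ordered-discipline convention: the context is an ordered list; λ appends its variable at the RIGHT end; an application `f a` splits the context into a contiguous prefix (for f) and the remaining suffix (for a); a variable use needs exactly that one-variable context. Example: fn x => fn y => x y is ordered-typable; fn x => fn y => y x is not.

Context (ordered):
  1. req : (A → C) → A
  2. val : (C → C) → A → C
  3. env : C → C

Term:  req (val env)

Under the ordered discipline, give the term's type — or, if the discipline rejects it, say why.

term : A
usage: req: 1; val: 1; env: 1
uses in reading order: req, val, env
typing: well-typed — term : A
across the five disciplines: ordered ✓; linear ✓; affine ✓; relevant ✓; unrestricted ✓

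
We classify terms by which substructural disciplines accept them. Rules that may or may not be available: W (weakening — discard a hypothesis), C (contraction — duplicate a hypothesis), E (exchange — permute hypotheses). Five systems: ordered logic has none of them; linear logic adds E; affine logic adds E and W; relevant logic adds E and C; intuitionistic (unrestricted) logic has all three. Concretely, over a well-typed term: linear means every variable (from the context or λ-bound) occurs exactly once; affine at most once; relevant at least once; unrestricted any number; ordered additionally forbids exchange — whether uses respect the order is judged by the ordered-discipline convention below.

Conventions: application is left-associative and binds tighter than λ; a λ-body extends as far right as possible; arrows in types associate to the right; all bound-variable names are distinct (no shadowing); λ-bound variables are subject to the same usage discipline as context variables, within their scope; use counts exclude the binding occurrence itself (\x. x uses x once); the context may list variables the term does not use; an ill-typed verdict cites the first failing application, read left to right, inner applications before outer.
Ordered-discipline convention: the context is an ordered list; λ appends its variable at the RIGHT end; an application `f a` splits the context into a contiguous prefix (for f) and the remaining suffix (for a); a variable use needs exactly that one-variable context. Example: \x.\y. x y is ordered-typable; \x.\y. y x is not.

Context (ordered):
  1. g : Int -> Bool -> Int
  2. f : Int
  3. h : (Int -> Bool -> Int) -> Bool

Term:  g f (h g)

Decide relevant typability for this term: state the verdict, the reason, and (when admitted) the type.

yes — g, f, h: all used, weakening unneeded; term : Int
use counts: g=2; f=1; h=1
uses in reading order: g, f, h, g
typing: well-typed at Int
all disciplines: ordered ✗, linear ✗, affine ✗, relevant ✓, unrestricted ✓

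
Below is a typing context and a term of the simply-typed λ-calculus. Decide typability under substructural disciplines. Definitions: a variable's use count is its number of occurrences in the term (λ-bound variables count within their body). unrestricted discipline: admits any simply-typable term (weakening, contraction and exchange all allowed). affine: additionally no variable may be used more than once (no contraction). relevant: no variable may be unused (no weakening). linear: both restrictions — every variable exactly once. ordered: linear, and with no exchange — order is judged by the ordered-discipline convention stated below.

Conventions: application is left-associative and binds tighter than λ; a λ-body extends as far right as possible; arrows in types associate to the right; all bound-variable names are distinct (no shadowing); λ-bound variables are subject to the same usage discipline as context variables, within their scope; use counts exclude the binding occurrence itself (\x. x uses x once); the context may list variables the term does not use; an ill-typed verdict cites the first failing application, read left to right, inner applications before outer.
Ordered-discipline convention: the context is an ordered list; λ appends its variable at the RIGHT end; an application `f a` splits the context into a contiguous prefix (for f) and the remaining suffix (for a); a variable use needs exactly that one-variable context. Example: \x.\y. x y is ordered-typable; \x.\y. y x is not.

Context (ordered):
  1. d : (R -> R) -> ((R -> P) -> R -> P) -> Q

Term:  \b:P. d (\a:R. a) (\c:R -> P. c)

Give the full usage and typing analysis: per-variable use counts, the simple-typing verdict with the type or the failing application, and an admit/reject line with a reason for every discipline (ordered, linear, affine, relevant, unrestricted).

counts: d ×1, b (λ-bound) ×0, a (λ-bound) ×1, c (λ-bound) ×1
left-to-right use order: d, a, c
typing: ✓ — P -> Q
ordered ✗ (b never used (weakening))
linear ✗ (b never used (weakening))
affine ✓ (at most one use each (d, b, a, c))
relevant ✗ (b never used (weakening))
unrestricted ✓ (type-checks (P -> Q) and nothing is barred)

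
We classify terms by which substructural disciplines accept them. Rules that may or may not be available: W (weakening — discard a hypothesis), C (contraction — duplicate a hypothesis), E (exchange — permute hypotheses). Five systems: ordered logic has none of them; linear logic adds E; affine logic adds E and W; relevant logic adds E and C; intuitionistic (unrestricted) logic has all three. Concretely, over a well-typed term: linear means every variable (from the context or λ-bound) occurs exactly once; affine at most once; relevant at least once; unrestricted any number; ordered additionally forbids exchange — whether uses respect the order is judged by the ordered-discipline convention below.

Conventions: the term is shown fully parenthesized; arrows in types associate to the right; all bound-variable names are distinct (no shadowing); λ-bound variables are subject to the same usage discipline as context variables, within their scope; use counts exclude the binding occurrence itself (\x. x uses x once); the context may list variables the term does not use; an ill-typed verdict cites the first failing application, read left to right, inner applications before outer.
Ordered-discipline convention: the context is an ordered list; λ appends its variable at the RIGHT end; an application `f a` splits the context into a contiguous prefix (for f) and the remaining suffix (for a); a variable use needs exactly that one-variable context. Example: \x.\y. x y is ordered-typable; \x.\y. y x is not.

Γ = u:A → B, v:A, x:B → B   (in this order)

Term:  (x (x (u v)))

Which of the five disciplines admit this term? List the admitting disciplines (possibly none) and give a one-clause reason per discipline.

admitting disciplines: relevant, unrestricted
variable uses: u: 1; v: 1; x: 2
left-to-right use order: x, x, u, v
typing: the term checks, with type B
ordered ✗ (needs contraction — x ×2)
linear ✗ (needs contraction — x ×2)
affine ✗ (needs contraction — x ×2)
relevant ✓ (u, v, x: all used, weakening unneeded)
unrestricted ✓ (simply typable at B; W, C, E all held)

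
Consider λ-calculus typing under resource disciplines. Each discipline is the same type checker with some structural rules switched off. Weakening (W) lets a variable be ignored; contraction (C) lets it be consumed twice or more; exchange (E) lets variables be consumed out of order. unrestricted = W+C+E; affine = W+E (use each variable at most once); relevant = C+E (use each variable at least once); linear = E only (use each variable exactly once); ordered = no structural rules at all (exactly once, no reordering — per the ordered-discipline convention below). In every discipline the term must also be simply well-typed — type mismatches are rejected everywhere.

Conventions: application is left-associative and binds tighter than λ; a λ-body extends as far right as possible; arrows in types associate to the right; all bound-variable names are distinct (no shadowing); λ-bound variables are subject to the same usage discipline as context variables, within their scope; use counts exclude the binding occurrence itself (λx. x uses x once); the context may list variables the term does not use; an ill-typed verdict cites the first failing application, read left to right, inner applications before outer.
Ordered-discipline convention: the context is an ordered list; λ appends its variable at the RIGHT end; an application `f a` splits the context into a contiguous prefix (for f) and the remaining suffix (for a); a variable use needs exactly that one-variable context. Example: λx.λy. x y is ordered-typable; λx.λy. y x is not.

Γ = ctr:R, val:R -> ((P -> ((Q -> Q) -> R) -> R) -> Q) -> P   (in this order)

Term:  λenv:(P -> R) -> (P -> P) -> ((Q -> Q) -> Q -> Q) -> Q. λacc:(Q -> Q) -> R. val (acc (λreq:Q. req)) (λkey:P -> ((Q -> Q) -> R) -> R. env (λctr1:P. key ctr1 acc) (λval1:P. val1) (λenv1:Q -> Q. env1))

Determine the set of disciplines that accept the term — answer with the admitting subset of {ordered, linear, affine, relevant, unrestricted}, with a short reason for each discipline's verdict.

admitting disciplines: unrestricted
counts: ctr: 0; val: 1; env [bound]: 1; acc [bound]: 2; req [bound]: 1; key [bound]: 1; ctr1 [bound]: 1; val1 [bound]: 1; env1 [bound]: 1
left-to-right use order: val, acc, req, env, key, ctr1, acc, val1, env1
typing: well-typed at ((P -> R) -> (P -> P) -> ((Q -> Q) -> Q -> Q) -> Q) -> ((Q -> Q) -> R) -> P
ordered: ✗ — repeated use of acc ×2; ctr left unused
linear: ✗ — repeated use of acc ×2; ctr left unused
affine: ✗ — repeated use of acc ×2
relevant: ✗ — ctr left unused
unrestricted: ✓ — type-checks (((P -> R) -> (P -> P) -> ((Q -> Q) -> Q -> Q) -> Q) -> ((Q -> Q) -> R) -> P) and nothing is barred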